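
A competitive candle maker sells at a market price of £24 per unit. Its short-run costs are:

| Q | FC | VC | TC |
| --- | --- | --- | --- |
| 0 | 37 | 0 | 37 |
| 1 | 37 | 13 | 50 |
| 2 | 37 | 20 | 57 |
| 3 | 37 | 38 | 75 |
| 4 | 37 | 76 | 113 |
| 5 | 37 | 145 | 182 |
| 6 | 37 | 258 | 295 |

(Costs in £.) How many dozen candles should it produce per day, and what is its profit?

Q = 3; profit = -£3

Compute π = P·Q − TC at each output: Q=0: -37; Q=1: -26; Q=2: -9; Q=3: -3; Q=4: -17; Q=5: -62; Q=6: -151.
Profit is maximized at Q = 3. AVC there is 38/3 = £12.67 ≤ P, so producing beats shutting down (which would give -£37).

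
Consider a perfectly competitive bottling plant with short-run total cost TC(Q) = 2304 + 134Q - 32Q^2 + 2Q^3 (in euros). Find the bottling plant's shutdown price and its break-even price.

Shutdown price = min AVC. AVC = 134 - 32Q + 2Q^2, with vertex at Q = 8 and minimum €6.
ATC = 2304/Q + 134 - 32Q + 2Q^2. Setting dATC/dQ = −2304/Q^2 − 32 + 4Q = 0 gives Q = 12 (since 4·12^3 − 32·12^2 = 2304).
min ATC = 2304/12 + 134 − 32·12 + 2·12^2 = €230. That is the break-even price.
For €6 ≤ P < €230 the firm produces at a loss; below €6 it shuts down.

Shutdown price = €6; break-even price = €230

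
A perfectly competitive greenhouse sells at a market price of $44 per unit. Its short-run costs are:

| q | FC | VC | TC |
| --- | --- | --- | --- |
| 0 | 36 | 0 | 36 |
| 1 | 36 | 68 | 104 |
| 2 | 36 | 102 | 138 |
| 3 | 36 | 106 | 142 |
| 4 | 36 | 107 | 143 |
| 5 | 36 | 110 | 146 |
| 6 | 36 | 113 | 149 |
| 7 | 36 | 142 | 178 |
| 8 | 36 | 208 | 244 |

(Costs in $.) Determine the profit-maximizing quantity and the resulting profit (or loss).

Tabulate TR − TC: q=0: -36; q=1: -60; q=2: -50; q=3: -10; q=4: 33; q=5: 74; q=6: 115; q=7: 130; q=8: 108.
Profit is maximized at q = 7. AVC there is 142/7 = $20.29 ≤ P, so producing beats shutting down (which would give -$36).

q = 7; profit = $130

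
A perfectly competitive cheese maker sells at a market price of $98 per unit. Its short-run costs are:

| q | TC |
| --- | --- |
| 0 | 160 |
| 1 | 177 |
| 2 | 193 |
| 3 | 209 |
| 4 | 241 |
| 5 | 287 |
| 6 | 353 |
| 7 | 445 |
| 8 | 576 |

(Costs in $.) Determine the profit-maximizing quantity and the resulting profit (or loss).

Compute π = P·q − TC at each output: q=0: -160; q=1: -79; q=2: 3; q=3: 85; q=4: 151; q=5: 203; q=6: 235; q=7: 241; q=8: 208.
Profit is maximized at q = 7. AVC there is 285/7 = $40.71 ≤ P, so producing beats shutting down (which would give -$160).

q = 7; profit = $241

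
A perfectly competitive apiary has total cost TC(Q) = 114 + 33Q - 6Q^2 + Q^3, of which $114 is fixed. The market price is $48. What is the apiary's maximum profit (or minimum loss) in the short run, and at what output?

AVC = 33 - 6Q + Q^2 has its minimum $24 at Q = 3; price $48 clears that bar, so the firm operates.
With MC = 33 - 12Q + 3Q^2, P = MC on the upward-sloping part at Q* = 5.
TR = 48·5 = 240. TC = 114 + 140 = 254. Profit = 240 − 254 = -$14.
That loss of $14 beats the $114 the firm would lose by shutting down; producing recovers $100 of fixed cost.

Profit = -$14 at Q = 5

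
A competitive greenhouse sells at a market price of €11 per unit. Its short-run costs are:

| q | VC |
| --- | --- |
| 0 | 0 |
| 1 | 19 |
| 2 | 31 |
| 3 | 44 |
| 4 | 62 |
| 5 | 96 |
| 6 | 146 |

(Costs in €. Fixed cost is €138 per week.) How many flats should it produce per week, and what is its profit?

q = 0 (shut down); profit = -€138

Tabulate TR − TC: q=0: -138; q=1: -146; q=2: -147; q=3: -149; q=4: -156; q=5: -179; q=6: -218.
Profit is highest at q = 0. Equivalently, the lowest AVC in the table is 44/3 ≈ €14.67 at q = 3, and P = €11 falls below it — price never covers variable cost, so the firm shuts down and loses only its fixed cost.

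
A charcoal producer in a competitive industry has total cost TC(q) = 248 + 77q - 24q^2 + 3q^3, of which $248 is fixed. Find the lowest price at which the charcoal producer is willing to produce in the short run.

The shutdown price is the minimum of AVC. VC = 77q - 24q^2 + 3q^3, so AVC = 77 - 24q + 3q^2.
At the minimum of AVC, MC = AVC. MC = 77 - 48q + 9q^2; setting MC = AVC gives 6q^2 - 24q = 0, so q = 4. min AVC = 29.
So the shutdown price is $29.

$29 per unit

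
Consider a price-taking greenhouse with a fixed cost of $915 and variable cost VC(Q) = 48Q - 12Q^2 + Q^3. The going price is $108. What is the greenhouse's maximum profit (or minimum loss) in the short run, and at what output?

Profit = -$115 at Q = 10

AVC = 48 - 12Q + Q^2; min AVC = $12 at Q = 6. Since P = $108 ≥ min AVC, the firm produces.
With MC = 48 - 24Q + 3Q^2, P = MC on the upward-sloping part at Q* = 10.
TR = 108·10 = 1080. TC = 915 + 280 = 1195. Profit = 1080 − 1195 = -$115.
Shutting down would mean losing the fixed cost of $915, so operating at a loss of $115 is better by $800.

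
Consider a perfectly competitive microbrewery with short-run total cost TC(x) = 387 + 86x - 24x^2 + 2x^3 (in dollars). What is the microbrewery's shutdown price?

$14 per unit

The shutdown price is the minimum of AVC. VC = 86x - 24x^2 + 2x^3, so AVC = 86 - 24x + 2x^2.
dAVC/dx = -24 + 4x = 0 gives x = 6. min AVC = 86 - 24·6 + 2·6^2 = 14.
For P < $14 the firm produces nothing.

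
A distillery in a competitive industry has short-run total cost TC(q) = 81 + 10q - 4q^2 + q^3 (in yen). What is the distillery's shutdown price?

¥6 per unit

The shutdown price is the minimum of AVC. VC = 10q - 4q^2 + q^3, so AVC = 10 - 4q + q^2.
At the minimum of AVC, MC = AVC. MC = 10 - 8q + 3q^2; setting MC = AVC gives 2q^2 - 4q = 0, so q = 2. min AVC = 6.
The firm shuts down for any P below ¥6.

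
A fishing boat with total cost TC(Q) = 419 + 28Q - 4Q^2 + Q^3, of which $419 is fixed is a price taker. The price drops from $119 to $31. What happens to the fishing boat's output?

AVC = 28 - 4Q + Q^2, minimized at Q = 2 where min AVC = $24. MC = 28 - 8Q + 3Q^2.
At P = $119 ≥ min AVC, set P = MC on the rising branch: Q = 7.
At P = $31 ≥ min AVC, set P = MC: Q = 3. The firm stays open but cuts output.

Output falls from 7 to 3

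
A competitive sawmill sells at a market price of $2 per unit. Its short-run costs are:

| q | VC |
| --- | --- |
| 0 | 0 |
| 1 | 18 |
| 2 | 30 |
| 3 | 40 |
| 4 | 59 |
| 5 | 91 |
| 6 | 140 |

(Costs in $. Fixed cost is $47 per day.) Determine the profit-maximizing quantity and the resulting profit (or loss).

q = 0 (shut down); profit = -$47

Tabulate TR − TC: q=0: -47; q=1: -63; q=2: -73; q=3: -81; q=4: -98; q=5: -128; q=6: -175.
Profit is highest at q = 0. Equivalently, the lowest AVC in the table is 40/3 ≈ $13.33 at q = 3, and P = $2 falls below it — price never covers variable cost, so the firm shuts down and loses only its fixed cost.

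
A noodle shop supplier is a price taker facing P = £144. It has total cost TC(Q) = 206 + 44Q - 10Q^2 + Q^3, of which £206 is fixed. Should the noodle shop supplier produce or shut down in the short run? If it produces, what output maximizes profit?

Produce at Q = 10

Strip out fixed cost: VC = 44Q - 10Q^2 + Q^3. Then AVC = 44 - 10Q + Q^2 and MC = 44 - 20Q + 3Q^2.
AVC is minimized where dAVC/dQ = -10 + 2Q = 0, at Q = 5; min AVC = 44 - 10·5 + 5^2 = £19.
Because £144 ≥ £19, revenue can cover variable cost; the firm operates.
Solving P = MC: -100 - 20Q + 3Q^2 = 0 ⇒ Q = -10/3 or 10. On the upward-sloping branch, Q* = 10.
Check: AVC at Q = 10 is £44 ≤ P, so revenue covers variable cost.
Profit = P·Q − TC = 144·10 − 646 = £794.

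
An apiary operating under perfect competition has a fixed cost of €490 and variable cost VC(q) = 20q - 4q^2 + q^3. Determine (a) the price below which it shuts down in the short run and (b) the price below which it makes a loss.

Shutdown price = €16; break-even price = €111

Shutdown price = min AVC. AVC = 20 - 4q + q^2, with vertex at q = 2 and minimum €16.
ATC = 490/q + 20 - 4q + q^2. Setting dATC/dq = −490/q^2 − 4 + 2q = 0 gives q = 7 (since 2·7^3 − 4·7^2 = 490).
min ATC = 490/7 + 20 − 4·7 + 7^2 = €111. That is the break-even price.
For €16 ≤ P < €111 the firm produces at a loss; below €16 it shuts down.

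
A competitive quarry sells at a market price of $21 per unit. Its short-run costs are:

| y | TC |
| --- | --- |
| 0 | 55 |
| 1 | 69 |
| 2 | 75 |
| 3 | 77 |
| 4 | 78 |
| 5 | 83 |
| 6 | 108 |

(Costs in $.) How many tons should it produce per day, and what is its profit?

Tabulate TR − TC: y=0: -55; y=1: -48; y=2: -33; y=3: -14; y=4: 6; y=5: 22; y=6: 18.
Profit is maximized at y = 5. AVC there is 28/5 = $5.60 ≤ P, so producing beats shutting down (which would give -$55).

y = 5; profit = $22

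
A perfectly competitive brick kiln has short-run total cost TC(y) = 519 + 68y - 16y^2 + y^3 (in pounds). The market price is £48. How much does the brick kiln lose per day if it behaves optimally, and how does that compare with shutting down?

AVC = 68 - 16y + y^2 has its minimum £4 at y = 8; price £48 clears that bar, so the firm operates.
With MC = 68 - 32y + 3y^2, P = MC on the upward-sloping part at y* = 10.
TR = 48·10 = 480. TC = 519 + 80 = 599. Profit = 480 − 599 = -£119.
By producing, the firm covers all variable cost plus £400 of fixed cost; shutting down would lose the full £519.

Profit = -£119 at y = 10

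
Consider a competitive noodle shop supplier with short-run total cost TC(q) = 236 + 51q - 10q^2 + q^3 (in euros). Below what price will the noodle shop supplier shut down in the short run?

The firm shuts down when price falls below the minimum of average variable cost. AVC = VC/q = 51 - 10q + q^2.
At the minimum of AVC, MC = AVC. MC = 51 - 20q + 3q^2; setting MC = AVC gives 2q^2 - 10q = 0, so q = 5. min AVC = 26.
The firm shuts down for any P below €26.

€26 per unit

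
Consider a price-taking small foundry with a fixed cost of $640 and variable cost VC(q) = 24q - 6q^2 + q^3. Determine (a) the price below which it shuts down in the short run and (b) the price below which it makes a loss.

Shutdown price = min AVC. AVC = 24 - 6q + q^2, with vertex at q = 3 and minimum $15.
ATC = 640/q + 24 - 6q + q^2. Setting dATC/dq = −640/q^2 − 6 + 2q = 0 gives q = 8 (since 2·8^3 − 6·8^2 = 640).
min ATC = 640/8 + 24 − 6·8 + 8^2 = $120. That is the break-even price.
For $15 ≤ P < $120 the firm produces at a loss; below $15 it shuts down.

Shutdown price = $15; break-even price = $120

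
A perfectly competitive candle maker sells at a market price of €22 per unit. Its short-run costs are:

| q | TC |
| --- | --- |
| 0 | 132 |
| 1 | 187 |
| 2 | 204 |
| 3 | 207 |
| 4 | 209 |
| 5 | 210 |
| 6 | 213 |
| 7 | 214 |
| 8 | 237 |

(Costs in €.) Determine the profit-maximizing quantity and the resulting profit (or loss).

q = 7; profit = -€60

Compute π = P·q − TC at each output: q=0: -132; q=1: -165; q=2: -160; q=3: -141; q=4: -121; q=5: -100; q=6: -81; q=7: -60; q=8: -61.
Profit is maximized at q = 7. AVC there is 82/7 = €11.71 ≤ P, so producing beats shutting down (which would give -€132).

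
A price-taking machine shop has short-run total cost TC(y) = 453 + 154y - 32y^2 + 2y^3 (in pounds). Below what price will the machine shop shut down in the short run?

The firm shuts down when price falls below the minimum of average variable cost. AVC = VC/y = 154 - 32y + 2y^2.
dAVC/dy = -32 + 4y = 0 gives y = 8. min AVC = 154 - 32·8 + 2·8^2 = 26.
The firm shuts down for any P below £26.

£26 per unit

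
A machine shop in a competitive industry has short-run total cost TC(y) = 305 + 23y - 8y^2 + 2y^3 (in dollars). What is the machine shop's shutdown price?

$15 per unit

Short-run supply begins at min AVC. From VC = 23y - 8y^2 + 2y^3, AVC = 23 - 8y + 2y^2.
At the minimum of AVC, MC = AVC. MC = 23 - 16y + 6y^2; setting MC = AVC gives 4y^2 - 8y = 0, so y = 2. min AVC = 15.
For P < $15 the firm produces nothing.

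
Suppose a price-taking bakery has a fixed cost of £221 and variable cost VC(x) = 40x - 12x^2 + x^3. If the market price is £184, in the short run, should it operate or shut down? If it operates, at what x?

Produce at x = 12

Strip out fixed cost: VC = 40x - 12x^2 + x^3. Then AVC = 40 - 12x + x^2 and MC = 40 - 24x + 3x^2.
The AVC parabola has its vertex at x = 12/2 = 6, where AVC = 40 - 12·6 + 6^2 = £4.
Because £184 ≥ £4, revenue can cover variable cost; the firm operates.
P = MC gives -144 - 24x + 3x^2 = 0, with roots -4 and 12. Take the larger (rising MC): x* = 12.
Check: AVC at x = 12 is £40 ≤ P, so revenue covers variable cost.
Profit = P·x − TC = 184·12 − 701 = £1507.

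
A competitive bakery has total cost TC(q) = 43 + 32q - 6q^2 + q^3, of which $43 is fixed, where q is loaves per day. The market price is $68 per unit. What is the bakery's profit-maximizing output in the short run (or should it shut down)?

Strip out fixed cost: VC = 32q - 6q^2 + q^3. Then AVC = 32 - 6q + q^2 and MC = 32 - 12q + 3q^2.
The AVC parabola has its vertex at q = 6/2 = 3, where AVC = 32 - 6·3 + 3^2 = $23.
Since P = $68 ≥ min AVC = $23, price covers variable cost and the firm should produce.
P = MC gives -36 - 12q + 3q^2 = 0, with roots -2 and 6. Take the larger (rising MC): q* = 6.
Check: AVC at q = 6 is $32 ≤ P, so revenue covers variable cost.
Profit = P·q − TC = 68·6 − 235 = $173.

Produce at q = 6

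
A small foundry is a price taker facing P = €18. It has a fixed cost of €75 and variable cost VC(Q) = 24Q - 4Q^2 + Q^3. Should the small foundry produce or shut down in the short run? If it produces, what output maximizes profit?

Shut down

From TC, MC = TC'(Q) = 24 - 8Q + 3Q^2 and AVC = VC/Q = 24 - 4Q + Q^2.
AVC hits its minimum where MC = AVC, at Q = 2, giving min AVC = 24 - 4·2 + 2^2 = €20.
Since P = €18 < min AVC = €20, price fails to cover variable cost at any output.
Best response: produce nothing and absorb the €75 fixed cost.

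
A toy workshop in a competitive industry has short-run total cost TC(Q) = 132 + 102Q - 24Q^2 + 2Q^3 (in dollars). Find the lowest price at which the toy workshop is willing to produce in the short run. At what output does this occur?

$30 per unit, at Q = 6

The shutdown price is the minimum of AVC. VC = 102Q - 24Q^2 + 2Q^3, so AVC = 102 - 24Q + 2Q^2.
dAVC/dQ = -24 + 4Q = 0 gives Q = 6. min AVC = 102 - 24·6 + 2·6^2 = 30.
So the shutdown price is $30.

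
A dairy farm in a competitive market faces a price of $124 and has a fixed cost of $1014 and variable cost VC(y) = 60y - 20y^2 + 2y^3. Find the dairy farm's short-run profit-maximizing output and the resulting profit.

Profit = -$246 at y = 8

AVC = 60 - 20y + 2y^2; min AVC = $10 at y = 5. Since P = $124 ≥ min AVC, the firm produces.
With MC = 60 - 40y + 6y^2, P = MC on the upward-sloping part at y* = 8.
TR = 124·8 = 992. TC = 1014 + 224 = 1238. Profit = 992 − 1238 = -$246.
That loss of $246 beats the $1014 the firm would lose by shutting down; producing recovers $768 of fixed cost.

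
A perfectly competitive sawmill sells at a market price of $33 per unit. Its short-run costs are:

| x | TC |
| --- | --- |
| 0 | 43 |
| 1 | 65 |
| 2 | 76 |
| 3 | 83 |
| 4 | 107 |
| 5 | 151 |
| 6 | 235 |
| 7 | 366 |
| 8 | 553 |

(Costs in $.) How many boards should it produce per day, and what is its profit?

Compute π = P·x − TC at each output: x=0: -43; x=1: -32; x=2: -10; x=3: 16; x=4: 25; x=5: 14; x=6: -37; x=7: -135; x=8: -289.
Profit is maximized at x = 4. AVC there is 64/4 = $16 ≤ P, so producing beats shutting down (which would give -$43).

x = 4; profit = $25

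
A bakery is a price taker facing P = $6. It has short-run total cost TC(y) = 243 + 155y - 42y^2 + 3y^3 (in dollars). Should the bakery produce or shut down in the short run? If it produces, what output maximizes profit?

Shut down

Variable cost is VC = 155y - 42y^2 + 3y^3, so AVC = VC/y = 155 - 42y + 3y^2 and MC = dTC/dy = 155 - 84y + 9y^2.
AVC is minimized where dAVC/dy = -42 + 6y = 0, at y = 7; min AVC = 155 - 42·7 + 3·7^2 = $8.
With P < min AVC ($6 < $8), every unit sold adds to the loss.
Best response: produce nothing and absorb the $243 fixed cost.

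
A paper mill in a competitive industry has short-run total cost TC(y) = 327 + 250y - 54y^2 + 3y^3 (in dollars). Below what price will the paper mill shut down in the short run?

$7 per unit

The shutdown price is the minimum of AVC. VC = 250y - 54y^2 + 3y^3, so AVC = 250 - 54y + 3y^2.
dAVC/dy = -54 + 6y = 0 gives y = 9. min AVC = 250 - 54·9 + 3·9^2 = 7.
So the shutdown price is $7.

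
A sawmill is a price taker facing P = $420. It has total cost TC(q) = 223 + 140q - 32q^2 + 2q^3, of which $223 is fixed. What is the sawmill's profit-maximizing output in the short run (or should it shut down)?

Strip out fixed cost: VC = 140q - 32q^2 + 2q^3. Then AVC = 140 - 32q + 2q^2 and MC = 140 - 64q + 6q^2.
AVC is minimized where dAVC/dq = -32 + 4q = 0, at q = 8; min AVC = 140 - 32·8 + 2·8^2 = $12.
Because $420 ≥ $12, revenue can cover variable cost; the firm operates.
Set P = MC: 420 = 140 - 64q + 6q^2 → -280 - 64q + 6q^2 = 0. The roots are q = -10/3 and q = 14; the profit-maximizing output is on the rising part of MC, so q* = 14.
Check: AVC at q = 14 is $84 ≤ P, so revenue covers variable cost.
Profit = P·q − TC = 420·14 − 1399 = $4481.

Produce at q = 14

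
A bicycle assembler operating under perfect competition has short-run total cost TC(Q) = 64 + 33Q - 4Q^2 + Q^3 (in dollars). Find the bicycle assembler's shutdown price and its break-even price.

Shutdown price = $29; break-even price = $49

AVC = 33 - 4Q + Q^2; minimized at Q = 2, giving min AVC = $29. That is the shutdown price.
ATC = 64/Q + 33 - 4Q + Q^2. Setting dATC/dQ = −64/Q^2 − 4 + 2Q = 0 gives Q = 4 (since 2·4^3 − 4·4^2 = 64).
min ATC = 64/4 + 33 − 4·4 + 4^2 = $49. That is the break-even price.
For $29 ≤ P < $49 the firm produces at a loss; below $29 it shuts down.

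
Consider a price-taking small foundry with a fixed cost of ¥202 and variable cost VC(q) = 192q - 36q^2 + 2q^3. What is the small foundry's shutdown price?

Short-run supply begins at min AVC. From VC = 192q - 36q^2 + 2q^3, AVC = 192 - 36q + 2q^2.
dAVC/dq = -36 + 4q = 0 gives q = 9. min AVC = 192 - 36·9 + 2·9^2 = 30.
The firm shuts down for any P below ¥30.

¥30 per unit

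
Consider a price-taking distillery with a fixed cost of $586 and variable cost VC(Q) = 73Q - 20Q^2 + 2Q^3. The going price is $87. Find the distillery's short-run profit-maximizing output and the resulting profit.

Profit = -$194 at Q = 7

AVC = 73 - 20Q + 2Q^2 has its minimum $23 at Q = 5; price $87 clears that bar, so the firm operates.
MC = 73 - 40Q + 6Q^2. Setting P = MC and taking the root on the rising branch gives Q* = 7.
TR = 87·7 = 609. TC = 586 + 217 = 803. Profit = 609 − 803 = -$194.
By producing, the firm covers all variable cost plus $392 of fixed cost; shutting down would lose the full $586.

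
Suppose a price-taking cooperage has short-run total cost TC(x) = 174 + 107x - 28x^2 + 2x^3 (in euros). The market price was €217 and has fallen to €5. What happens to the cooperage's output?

MC = 107 - 56x + 6x^2; the shutdown threshold is min AVC = €9 (at x = 7).
At P = €217 ≥ min AVC, set P = MC on the rising branch: x = 11.
At P = €5 < min AVC = €9, price no longer covers variable cost at any output, so the firm shuts down: x = 0.

Output falls from 11 to 0 (the firm shuts down)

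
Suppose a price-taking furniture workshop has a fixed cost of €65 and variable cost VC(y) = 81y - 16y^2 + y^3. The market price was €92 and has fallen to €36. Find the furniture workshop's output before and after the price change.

Output falls from 11 to 9

MC = 81 - 32y + 3y^2; the shutdown threshold is min AVC = €17 (at y = 8).
At P = €92 ≥ min AVC, set P = MC on the rising branch: y = 11.
At P = €36 ≥ min AVC, set P = MC: y = 9. The firm stays open but cuts output.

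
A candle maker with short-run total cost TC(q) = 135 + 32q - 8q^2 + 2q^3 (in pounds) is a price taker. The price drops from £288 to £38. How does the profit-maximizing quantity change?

MC = 32 - 16q + 6q^2; the shutdown threshold is min AVC = £24 (at q = 2).
At P = £288 ≥ min AVC, set P = MC on the rising branch: q = 8.
At P = £38 ≥ min AVC, set P = MC: q = 3. The firm stays open but cuts output.

Output falls from 8 to 3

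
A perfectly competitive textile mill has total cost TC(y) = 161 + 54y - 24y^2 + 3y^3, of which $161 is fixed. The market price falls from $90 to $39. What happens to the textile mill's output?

MC = 54 - 48y + 9y^2; the shutdown threshold is min AVC = $6 (at y = 4).
With P = $90 above the shutdown price, P = MC gives y = 6.
At P = $39 ≥ min AVC, set P = MC: y = 5. The firm stays open but cuts output.

Output falls from 6 to 5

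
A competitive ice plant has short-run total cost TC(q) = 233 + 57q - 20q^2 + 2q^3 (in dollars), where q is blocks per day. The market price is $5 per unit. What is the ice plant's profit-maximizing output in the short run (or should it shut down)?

Strip out fixed cost: VC = 57q - 20q^2 + 2q^3. Then AVC = 57 - 20q + 2q^2 and MC = 57 - 40q + 6q^2.
The AVC parabola has its vertex at q = 20/4 = 5, where AVC = 57 - 20·5 + 2·5^2 = $7.
P = $5 lies below min AVC = $7; no output level covers variable cost.
The firm minimizes its loss by shutting down and losing only its fixed cost of $233.

Shut down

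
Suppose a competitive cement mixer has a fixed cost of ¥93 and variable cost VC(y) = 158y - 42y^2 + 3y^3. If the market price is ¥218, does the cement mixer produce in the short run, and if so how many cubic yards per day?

Strip out fixed cost: VC = 158y - 42y^2 + 3y^3. Then AVC = 158 - 42y + 3y^2 and MC = 158 - 84y + 9y^2.
AVC is minimized where dAVC/dy = -42 + 6y = 0, at y = 7; min AVC = 158 - 42·7 + 3·7^2 = ¥11.
Since P = ¥218 ≥ min AVC = ¥11, price covers variable cost and the firm should produce.
P = MC gives -60 - 84y + 9y^2 = 0, with roots -2/3 and 10. Take the larger (rising MC): y* = 10.
Check: AVC at y = 10 is ¥38 ≤ P, so revenue covers variable cost.
Profit = P·y − TC = 218·10 − 473 = ¥1707.

Produce at y = 10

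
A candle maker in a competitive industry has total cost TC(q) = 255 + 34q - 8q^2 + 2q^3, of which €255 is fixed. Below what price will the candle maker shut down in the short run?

The shutdown price is the minimum of AVC. VC = 34q - 8q^2 + 2q^3, so AVC = 34 - 8q + 2q^2.
dAVC/dq = -8 + 4q = 0 gives q = 2. min AVC = 34 - 8·2 + 2·2^2 = 26.
For P < €26 the firm produces nothing.

€26 per unit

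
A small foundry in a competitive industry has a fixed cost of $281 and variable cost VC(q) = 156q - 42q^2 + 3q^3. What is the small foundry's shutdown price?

$9 per unit

Short-run supply begins at min AVC. From VC = 156q - 42q^2 + 3q^3, AVC = 156 - 42q + 3q^2.
At the minimum of AVC, MC = AVC. MC = 156 - 84q + 9q^2; setting MC = AVC gives 6q^2 - 42q = 0, so q = 7. min AVC = 9.
So the shutdown price is $9.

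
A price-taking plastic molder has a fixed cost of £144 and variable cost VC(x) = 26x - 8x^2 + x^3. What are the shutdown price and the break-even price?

Shutdown price = £10; break-even price = £38

Shutdown price = min AVC. AVC = 26 - 8x + x^2, with vertex at x = 4 and minimum £10.
ATC = 144/x + 26 - 8x + x^2. Setting dATC/dx = −144/x^2 − 8 + 2x = 0 gives x = 6 (since 2·6^3 − 8·6^2 = 144).
min ATC = 144/6 + 26 − 8·6 + 6^2 = £38. That is the break-even price.
For £10 ≤ P < £38 the firm produces at a loss; below £10 it shuts down.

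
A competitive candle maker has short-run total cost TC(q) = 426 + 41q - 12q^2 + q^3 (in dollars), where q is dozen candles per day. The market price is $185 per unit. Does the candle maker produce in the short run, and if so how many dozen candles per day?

From TC, MC = TC'(q) = 41 - 24q + 3q^2 and AVC = VC/q = 41 - 12q + q^2.
AVC is minimized where dAVC/dq = -12 + 2q = 0, at q = 6; min AVC = 41 - 12·6 + 6^2 = $5.
Because $185 ≥ $5, revenue can cover variable cost; the firm operates.
Set P = MC: 185 = 41 - 24q + 3q^2 → -144 - 24q + 3q^2 = 0. The roots are q = -4 and q = 12; the profit-maximizing output is on the rising part of MC, so q* = 12.
Check: AVC at q = 12 is $41 ≤ P, so revenue covers variable cost.
Profit = P·q − TC = 185·12 − 918 = $1302.

Produce at q = 12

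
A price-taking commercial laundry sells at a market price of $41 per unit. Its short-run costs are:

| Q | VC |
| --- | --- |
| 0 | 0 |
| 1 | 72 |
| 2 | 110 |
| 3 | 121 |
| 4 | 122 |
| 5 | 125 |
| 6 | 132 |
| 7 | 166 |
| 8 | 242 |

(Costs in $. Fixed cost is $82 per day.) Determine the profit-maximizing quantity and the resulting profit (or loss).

Compute π = P·Q − TC at each output: Q=0: -82; Q=1: -113; Q=2: -110; Q=3: -80; Q=4: -40; Q=5: -2; Q=6: 32; Q=7: 39; Q=8: 4.
Profit is maximized at Q = 7. AVC there is 166/7 = $23.71 ≤ P, so producing beats shutting down (which would give -$82).

Q = 7; profit = $39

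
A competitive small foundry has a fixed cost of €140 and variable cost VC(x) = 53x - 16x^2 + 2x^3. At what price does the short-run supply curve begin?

The shutdown price is the minimum of AVC. VC = 53x - 16x^2 + 2x^3, so AVC = 53 - 16x + 2x^2.
dAVC/dx = -16 + 4x = 0 gives x = 4. min AVC = 53 - 16·4 + 2·4^2 = 21.
For P < €21 the firm produces nothing.

€21 per unit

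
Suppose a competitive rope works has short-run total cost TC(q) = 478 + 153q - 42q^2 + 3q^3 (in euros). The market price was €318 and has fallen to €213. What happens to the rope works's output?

AVC = 153 - 42q + 3q^2, minimized at q = 7 where min AVC = €6. MC = 153 - 84q + 9q^2.
With P = €318 above the shutdown price, P = MC gives q = 11.
At P = €213 ≥ min AVC, set P = MC: q = 10. The firm stays open but cuts output.

Output falls from 11 to 10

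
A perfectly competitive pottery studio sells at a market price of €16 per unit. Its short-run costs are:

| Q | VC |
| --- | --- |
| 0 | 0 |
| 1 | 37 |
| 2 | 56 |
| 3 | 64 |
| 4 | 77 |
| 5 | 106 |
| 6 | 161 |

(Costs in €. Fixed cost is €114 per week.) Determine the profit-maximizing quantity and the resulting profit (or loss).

Tabulate TR − TC: Q=0: -114; Q=1: -135; Q=2: -138; Q=3: -130; Q=4: -127; Q=5: -140; Q=6: -179.
Profit is highest at Q = 0. Equivalently, the lowest AVC in the table is 77/4 ≈ €19.25 at Q = 4, and P = €16 falls below it — price never covers variable cost, so the firm shuts down and loses only its fixed cost.

Q = 0 (shut down); profit = -€114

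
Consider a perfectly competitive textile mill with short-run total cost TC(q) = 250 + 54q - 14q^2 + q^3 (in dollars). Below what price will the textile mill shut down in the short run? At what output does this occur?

The shutdown price is the minimum of AVC. VC = 54q - 14q^2 + q^3, so AVC = 54 - 14q + q^2.
At the minimum of AVC, MC = AVC. MC = 54 - 28q + 3q^2; setting MC = AVC gives 2q^2 - 14q = 0, so q = 7. min AVC = 5.
The firm shuts down for any P below $5.

$5 per unit, at q = 7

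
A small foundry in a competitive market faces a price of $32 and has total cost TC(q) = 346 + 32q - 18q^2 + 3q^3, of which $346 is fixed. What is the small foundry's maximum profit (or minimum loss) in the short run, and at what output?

AVC = 32 - 18q + 3q^2 has its minimum $5 at q = 3; price $32 clears that bar, so the firm operates.
With MC = 32 - 36q + 9q^2, P = MC on the upward-sloping part at q* = 4.
TR = 32·4 = 128. TC = 346 + 32 = 378. Profit = 128 − 378 = -$250.
Shutting down would mean losing the fixed cost of $346, so operating at a loss of $250 is better by $96.

Profit = -$250 at q = 4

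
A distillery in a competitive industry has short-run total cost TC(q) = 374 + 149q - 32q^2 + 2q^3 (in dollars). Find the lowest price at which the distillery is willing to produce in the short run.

Short-run supply begins at min AVC. From VC = 149q - 32q^2 + 2q^3, AVC = 149 - 32q + 2q^2.
At the minimum of AVC, MC = AVC. MC = 149 - 64q + 6q^2; setting MC = AVC gives 4q^2 - 32q = 0, so q = 8. min AVC = 21.
For P < $21 the firm produces nothing.

$21 per unit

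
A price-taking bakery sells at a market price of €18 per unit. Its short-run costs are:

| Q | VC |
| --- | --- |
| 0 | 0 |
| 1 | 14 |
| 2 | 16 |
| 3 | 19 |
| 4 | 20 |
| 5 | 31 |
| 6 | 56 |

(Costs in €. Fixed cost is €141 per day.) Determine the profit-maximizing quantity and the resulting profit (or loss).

Q = 5; profit = -€82

Compute π = P·Q − TC at each output: Q=0: -141; Q=1: -137; Q=2: -121; Q=3: -106; Q=4: -89; Q=5: -82; Q=6: -89.
Profit is maximized at Q = 5. AVC there is 31/5 = €6.20 ≤ P, so producing beats shutting down (which would give -€141).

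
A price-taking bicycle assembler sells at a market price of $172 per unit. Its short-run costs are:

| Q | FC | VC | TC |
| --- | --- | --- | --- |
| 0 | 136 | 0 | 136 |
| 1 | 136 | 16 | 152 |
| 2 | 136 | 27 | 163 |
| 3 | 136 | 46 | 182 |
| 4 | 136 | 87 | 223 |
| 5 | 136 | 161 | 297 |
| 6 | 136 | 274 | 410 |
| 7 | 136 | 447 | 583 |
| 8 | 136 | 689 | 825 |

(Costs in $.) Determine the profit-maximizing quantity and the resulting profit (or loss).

Q = 6; profit = $622

Compute π = P·Q − TC at each output: Q=0: -136; Q=1: 20; Q=2: 181; Q=3: 334; Q=4: 465; Q=5: 563; Q=6: 622; Q=7: 621; Q=8: 551.
Profit is maximized at Q = 6. AVC there is 274/6 = $45.67 ≤ P, so producing beats shutting down (which would give -$136).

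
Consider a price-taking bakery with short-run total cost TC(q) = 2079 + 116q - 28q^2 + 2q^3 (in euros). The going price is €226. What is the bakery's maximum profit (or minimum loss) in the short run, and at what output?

AVC = 116 - 28q + 2q^2 has its minimum €18 at q = 7; price €226 clears that bar, so the firm operates.
With MC = 116 - 56q + 6q^2, P = MC on the upward-sloping part at q* = 11.
TR = 226·11 = 2486. TC = 2079 + 550 = 2629. Profit = 2486 − 2629 = -€143.
By producing, the firm covers all variable cost plus €1936 of fixed cost; shutting down would lose the full €2079.

Profit = -€143 at q = 11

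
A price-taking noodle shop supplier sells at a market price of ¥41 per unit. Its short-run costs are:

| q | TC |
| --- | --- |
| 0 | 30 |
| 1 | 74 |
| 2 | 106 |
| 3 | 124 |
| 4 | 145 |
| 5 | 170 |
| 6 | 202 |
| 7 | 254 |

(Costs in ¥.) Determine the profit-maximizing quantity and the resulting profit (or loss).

q = 6; profit = ¥44

Tabulate TR − TC: q=0: -30; q=1: -33; q=2: -24; q=3: -1; q=4: 19; q=5: 35; q=6: 44; q=7: 33.
Profit is maximized at q = 6. AVC there is 172/6 = ¥28.67 ≤ P, so producing beats shutting down (which would give -¥30).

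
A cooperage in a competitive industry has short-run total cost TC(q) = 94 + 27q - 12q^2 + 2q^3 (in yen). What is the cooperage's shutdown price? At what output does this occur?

The shutdown price is the minimum of AVC. VC = 27q - 12q^2 + 2q^3, so AVC = 27 - 12q + 2q^2.
dAVC/dq = -12 + 4q = 0 gives q = 3. min AVC = 27 - 12·3 + 2·3^2 = 9.
For P < ¥9 the firm produces nothing.

¥9 per unit, at q = 3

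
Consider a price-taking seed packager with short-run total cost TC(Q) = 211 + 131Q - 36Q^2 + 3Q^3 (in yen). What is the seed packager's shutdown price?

¥23 per unit

The shutdown price is the minimum of AVC. VC = 131Q - 36Q^2 + 3Q^3, so AVC = 131 - 36Q + 3Q^2.
At the minimum of AVC, MC = AVC. MC = 131 - 72Q + 9Q^2; setting MC = AVC gives 6Q^2 - 36Q = 0, so Q = 6. min AVC = 23.
The firm shuts down for any P below ¥23.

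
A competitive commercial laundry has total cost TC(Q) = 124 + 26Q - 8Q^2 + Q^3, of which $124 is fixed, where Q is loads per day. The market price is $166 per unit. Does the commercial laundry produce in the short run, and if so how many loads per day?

Variable cost is VC = 26Q - 8Q^2 + Q^3, so AVC = VC/Q = 26 - 8Q + Q^2 and MC = dTC/dQ = 26 - 16Q + 3Q^2.
AVC hits its minimum where MC = AVC, at Q = 4, giving min AVC = 26 - 8·4 + 4^2 = $10.
P = $166 exceeds min AVC = $10, so the firm stays open.
Set P = MC: 166 = 26 - 16Q + 3Q^2 → -140 - 16Q + 3Q^2 = 0. The roots are Q = -14/3 and Q = 10; the profit-maximizing output is on the rising part of MC, so Q* = 10.
Check: AVC at Q = 10 is $46 ≤ P, so revenue covers variable cost.
Profit = P·Q − TC = 166·10 − 584 = $1076.

Produce at Q = 10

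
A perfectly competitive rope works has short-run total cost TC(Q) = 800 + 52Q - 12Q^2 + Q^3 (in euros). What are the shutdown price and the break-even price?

Shutdown price = €16; break-even price = €112

Shutdown price = min AVC. AVC = 52 - 12Q + Q^2, with vertex at Q = 6 and minimum €16.
ATC = 800/Q + 52 - 12Q + Q^2. Setting dATC/dQ = −800/Q^2 − 12 + 2Q = 0 gives Q = 10 (since 2·10^3 − 12·10^2 = 800).
min ATC = 800/10 + 52 − 12·10 + 10^2 = €112. That is the break-even price.
For €16 ≤ P < €112 the firm produces at a loss; below €16 it shuts down.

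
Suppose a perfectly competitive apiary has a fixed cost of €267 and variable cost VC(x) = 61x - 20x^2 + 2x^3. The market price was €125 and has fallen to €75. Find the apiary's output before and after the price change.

MC = 61 - 40x + 6x^2; the shutdown threshold is min AVC = €11 (at x = 5).
At P = €125 ≥ min AVC, set P = MC on the rising branch: x = 8.
At P = €75 ≥ min AVC, set P = MC: x = 7. The firm stays open but cuts output.

Output falls from 8 to 7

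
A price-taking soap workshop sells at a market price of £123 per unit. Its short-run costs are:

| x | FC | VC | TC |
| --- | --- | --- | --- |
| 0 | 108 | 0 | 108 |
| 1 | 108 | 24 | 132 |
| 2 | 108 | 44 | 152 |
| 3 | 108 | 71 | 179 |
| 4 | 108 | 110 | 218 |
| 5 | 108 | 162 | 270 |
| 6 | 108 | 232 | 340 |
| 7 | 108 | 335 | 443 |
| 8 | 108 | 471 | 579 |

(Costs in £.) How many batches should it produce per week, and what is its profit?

Tabulate TR − TC: x=0: -108; x=1: -9; x=2: 94; x=3: 190; x=4: 274; x=5: 345; x=6: 398; x=7: 418; x=8: 405.
Profit is maximized at x = 7. AVC there is 335/7 = £47.86 ≤ P, so producing beats shutting down (which would give -£108).

x = 7; profit = £418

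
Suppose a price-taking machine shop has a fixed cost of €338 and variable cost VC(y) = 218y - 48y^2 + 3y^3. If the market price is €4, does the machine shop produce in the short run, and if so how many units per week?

Strip out fixed cost: VC = 218y - 48y^2 + 3y^3. Then AVC = 218 - 48y + 3y^2 and MC = 218 - 96y + 9y^2.
AVC is minimized where dAVC/dy = -48 + 6y = 0, at y = 8; min AVC = 218 - 48·8 + 3·8^2 = €26.
Since P = €4 < min AVC = €26, price fails to cover variable cost at any output.
The firm minimizes its loss by shutting down and losing only its fixed cost of €338.

Shut down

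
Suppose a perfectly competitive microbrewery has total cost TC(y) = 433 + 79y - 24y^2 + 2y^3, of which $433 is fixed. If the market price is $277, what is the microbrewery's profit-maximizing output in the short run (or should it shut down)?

Produce at y = 11

Strip out fixed cost: VC = 79y - 24y^2 + 2y^3. Then AVC = 79 - 24y + 2y^2 and MC = 79 - 48y + 6y^2.
The AVC parabola has its vertex at y = 24/4 = 6, where AVC = 79 - 24·6 + 2·6^2 = $7.
Since P = $277 ≥ min AVC = $7, price covers variable cost and the firm should produce.
P = MC gives -198 - 48y + 6y^2 = 0, with roots -3 and 11. Take the larger (rising MC): y* = 11.
Check: AVC at y = 11 is $57 ≤ P, so revenue covers variable cost.
Profit = P·y − TC = 277·11 − 1060 = $1987.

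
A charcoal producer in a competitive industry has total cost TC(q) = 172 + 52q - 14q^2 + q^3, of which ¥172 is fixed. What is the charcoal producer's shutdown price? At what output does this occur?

The firm shuts down when price falls below the minimum of average variable cost. AVC = VC/q = 52 - 14q + q^2.
dAVC/dq = -14 + 2q = 0 gives q = 7. min AVC = 52 - 14·7 + 7^2 = 3.
For P < ¥3 the firm produces nothing.

¥3 per unit, at q = 7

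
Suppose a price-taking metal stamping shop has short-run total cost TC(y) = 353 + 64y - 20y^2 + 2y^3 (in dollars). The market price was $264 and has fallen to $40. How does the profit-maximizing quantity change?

Output falls from 10 to 6

MC = 64 - 40y + 6y^2; the shutdown threshold is min AVC = $14 (at y = 5).
With P = $264 above the shutdown price, P = MC gives y = 10.
At P = $40 ≥ min AVC, set P = MC: y = 6. The firm stays open but cuts output.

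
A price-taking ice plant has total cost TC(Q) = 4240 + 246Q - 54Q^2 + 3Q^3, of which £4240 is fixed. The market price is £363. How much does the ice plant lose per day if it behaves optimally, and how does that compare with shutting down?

Profit = -£184 at Q = 13

AVC = 246 - 54Q + 3Q^2 has its minimum £3 at Q = 9; price £363 clears that bar, so the firm operates.
With MC = 246 - 108Q + 9Q^2, P = MC on the upward-sloping part at Q* = 13.
TR = 363·13 = 4719. TC = 4240 + 663 = 4903. Profit = 4719 − 4903 = -£184.
That loss of £184 beats the £4240 the firm would lose by shutting down; producing recovers £4056 of fixed cost.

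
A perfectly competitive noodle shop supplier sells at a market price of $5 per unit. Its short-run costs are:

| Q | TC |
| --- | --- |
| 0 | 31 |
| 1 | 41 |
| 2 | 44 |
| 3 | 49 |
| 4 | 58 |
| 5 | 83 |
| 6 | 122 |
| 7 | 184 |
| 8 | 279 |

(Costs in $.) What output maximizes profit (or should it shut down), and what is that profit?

Compute π = P·Q − TC at each output: Q=0: -31; Q=1: -36; Q=2: -34; Q=3: -34; Q=4: -38; Q=5: -58; Q=6: -92; Q=7: -149; Q=8: -239.
Profit is highest at Q = 0. Equivalently, the lowest AVC in the table is 18/3 ≈ $6 at Q = 3, and P = $5 falls below it — price never covers variable cost, so the firm shuts down and loses only its fixed cost.

Q = 0 (shut down); profit = -$31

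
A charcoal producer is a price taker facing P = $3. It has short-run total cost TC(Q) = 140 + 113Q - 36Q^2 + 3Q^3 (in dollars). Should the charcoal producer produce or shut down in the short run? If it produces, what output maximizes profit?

Variable cost is VC = 113Q - 36Q^2 + 3Q^3, so AVC = VC/Q = 113 - 36Q + 3Q^2 and MC = dTC/dQ = 113 - 72Q + 9Q^2.
The AVC parabola has its vertex at Q = 36/6 = 6, where AVC = 113 - 36·6 + 3·6^2 = $5.
P = $3 lies below min AVC = $5; no output level covers variable cost.
Shutting down limits the loss to fixed cost, $140.

Shut down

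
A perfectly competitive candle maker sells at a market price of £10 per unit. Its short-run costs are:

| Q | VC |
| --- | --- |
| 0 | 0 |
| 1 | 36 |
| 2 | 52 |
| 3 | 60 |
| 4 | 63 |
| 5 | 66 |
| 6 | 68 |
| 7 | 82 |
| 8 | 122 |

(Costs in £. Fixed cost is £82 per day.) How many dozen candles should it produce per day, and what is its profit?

Q = 0 (shut down); profit = -£82

Compute π = P·Q − TC at each output: Q=0: -82; Q=1: -108; Q=2: -114; Q=3: -112; Q=4: -105; Q=5: -98; Q=6: -90; Q=7: -94; Q=8: -124.
Profit is highest at Q = 0. Equivalently, the lowest AVC in the table is 68/6 ≈ £11.33 at Q = 6, and P = £10 falls below it — price never covers variable cost, so the firm shuts down and loses only its fixed cost.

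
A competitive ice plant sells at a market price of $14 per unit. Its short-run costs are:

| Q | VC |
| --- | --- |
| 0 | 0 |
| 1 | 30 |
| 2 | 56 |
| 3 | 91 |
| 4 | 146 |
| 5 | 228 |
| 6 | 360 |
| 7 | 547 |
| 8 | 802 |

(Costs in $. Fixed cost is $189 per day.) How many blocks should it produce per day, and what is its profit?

Profit at each row (π = 14Q − TC): Q=0: -189; Q=1: -205; Q=2: -217; Q=3: -238; Q=4: -279; Q=5: -347; Q=6: -465; Q=7: -638; Q=8: -879.
Profit is highest at Q = 0. Equivalently, the lowest AVC in the table is 56/2 ≈ $28 at Q = 2, and P = $14 falls below it — price never covers variable cost, so the firm shuts down and loses only its fixed cost.

Q = 0 (shut down); profit = -$189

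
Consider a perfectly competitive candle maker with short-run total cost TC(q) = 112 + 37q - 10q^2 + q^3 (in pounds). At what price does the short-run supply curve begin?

The shutdown price is the minimum of AVC. VC = 37q - 10q^2 + q^3, so AVC = 37 - 10q + q^2.
dAVC/dq = -10 + 2q = 0 gives q = 5. min AVC = 37 - 10·5 + 5^2 = 12.
For P < £12 the firm produces nothing.

£12 per unit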